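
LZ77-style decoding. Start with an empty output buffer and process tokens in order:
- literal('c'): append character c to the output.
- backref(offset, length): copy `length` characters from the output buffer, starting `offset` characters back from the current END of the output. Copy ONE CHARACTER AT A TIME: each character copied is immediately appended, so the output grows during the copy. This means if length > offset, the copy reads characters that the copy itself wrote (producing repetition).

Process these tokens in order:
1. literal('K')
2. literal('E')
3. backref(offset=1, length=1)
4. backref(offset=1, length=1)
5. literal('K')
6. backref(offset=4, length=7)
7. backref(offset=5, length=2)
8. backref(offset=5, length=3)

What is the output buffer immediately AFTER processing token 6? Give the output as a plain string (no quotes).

Answer: KEEEKEEEKEEE

Derivation:
Token 1: literal('K'). Output: "K"
Token 2: literal('E'). Output: "KE"
Token 3: backref(off=1, len=1). Copied 'E' from pos 1. Output: "KEE"
Token 4: backref(off=1, len=1). Copied 'E' from pos 2. Output: "KEEE"
Token 5: literal('K'). Output: "KEEEK"
Token 6: backref(off=4, len=7) (overlapping!). Copied 'EEEKEEE' from pos 1. Output: "KEEEKEEEKEEE"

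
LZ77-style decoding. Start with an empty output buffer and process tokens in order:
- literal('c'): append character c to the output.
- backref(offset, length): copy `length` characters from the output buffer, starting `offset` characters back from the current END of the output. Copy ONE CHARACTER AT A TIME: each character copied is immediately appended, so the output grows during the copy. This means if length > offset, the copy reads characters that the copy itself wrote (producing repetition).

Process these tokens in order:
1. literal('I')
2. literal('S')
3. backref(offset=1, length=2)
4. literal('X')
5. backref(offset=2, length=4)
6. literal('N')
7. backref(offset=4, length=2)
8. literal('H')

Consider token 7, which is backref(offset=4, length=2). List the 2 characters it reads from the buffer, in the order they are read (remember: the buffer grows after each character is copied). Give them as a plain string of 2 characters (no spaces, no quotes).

Token 1: literal('I'). Output: "I"
Token 2: literal('S'). Output: "IS"
Token 3: backref(off=1, len=2) (overlapping!). Copied 'SS' from pos 1. Output: "ISSS"
Token 4: literal('X'). Output: "ISSSX"
Token 5: backref(off=2, len=4) (overlapping!). Copied 'SXSX' from pos 3. Output: "ISSSXSXSX"
Token 6: literal('N'). Output: "ISSSXSXSXN"
Token 7: backref(off=4, len=2). Buffer before: "ISSSXSXSXN" (len 10)
  byte 1: read out[6]='X', append. Buffer now: "ISSSXSXSXNX"
  byte 2: read out[7]='S', append. Buffer now: "ISSSXSXSXNXS"

Answer: XS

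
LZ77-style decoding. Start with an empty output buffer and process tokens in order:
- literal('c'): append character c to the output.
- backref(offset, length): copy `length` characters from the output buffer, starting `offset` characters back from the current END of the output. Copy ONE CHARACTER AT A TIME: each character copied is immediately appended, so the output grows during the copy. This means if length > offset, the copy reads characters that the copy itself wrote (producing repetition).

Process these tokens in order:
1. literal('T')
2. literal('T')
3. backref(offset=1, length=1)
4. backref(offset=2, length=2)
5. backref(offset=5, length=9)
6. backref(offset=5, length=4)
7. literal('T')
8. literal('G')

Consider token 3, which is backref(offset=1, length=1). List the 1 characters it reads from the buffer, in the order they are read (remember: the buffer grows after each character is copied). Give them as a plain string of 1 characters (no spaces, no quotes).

Answer: T

Derivation:
Token 1: literal('T'). Output: "T"
Token 2: literal('T'). Output: "TT"
Token 3: backref(off=1, len=1). Buffer before: "TT" (len 2)
  byte 1: read out[1]='T', append. Buffer now: "TTT"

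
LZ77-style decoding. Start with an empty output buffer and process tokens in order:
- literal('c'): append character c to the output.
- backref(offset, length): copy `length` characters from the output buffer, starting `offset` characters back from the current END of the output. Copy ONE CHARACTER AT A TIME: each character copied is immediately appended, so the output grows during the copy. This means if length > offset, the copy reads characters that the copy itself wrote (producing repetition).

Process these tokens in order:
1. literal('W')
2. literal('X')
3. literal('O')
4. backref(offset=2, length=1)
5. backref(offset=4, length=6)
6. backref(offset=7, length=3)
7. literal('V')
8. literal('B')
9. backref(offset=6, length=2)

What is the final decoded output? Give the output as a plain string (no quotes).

Token 1: literal('W'). Output: "W"
Token 2: literal('X'). Output: "WX"
Token 3: literal('O'). Output: "WXO"
Token 4: backref(off=2, len=1). Copied 'X' from pos 1. Output: "WXOX"
Token 5: backref(off=4, len=6) (overlapping!). Copied 'WXOXWX' from pos 0. Output: "WXOXWXOXWX"
Token 6: backref(off=7, len=3). Copied 'XWX' from pos 3. Output: "WXOXWXOXWXXWX"
Token 7: literal('V'). Output: "WXOXWXOXWXXWXV"
Token 8: literal('B'). Output: "WXOXWXOXWXXWXVB"
Token 9: backref(off=6, len=2). Copied 'XX' from pos 9. Output: "WXOXWXOXWXXWXVBXX"

Answer: WXOXWXOXWXXWXVBXX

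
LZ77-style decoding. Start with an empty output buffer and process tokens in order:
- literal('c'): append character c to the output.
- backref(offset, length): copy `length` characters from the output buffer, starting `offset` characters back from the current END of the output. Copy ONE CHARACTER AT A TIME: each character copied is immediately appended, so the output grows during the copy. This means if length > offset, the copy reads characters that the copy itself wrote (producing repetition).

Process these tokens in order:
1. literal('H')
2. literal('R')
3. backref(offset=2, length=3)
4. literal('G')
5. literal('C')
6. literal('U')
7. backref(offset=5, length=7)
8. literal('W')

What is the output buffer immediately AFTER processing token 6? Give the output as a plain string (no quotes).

Answer: HRHRHGCU

Derivation:
Token 1: literal('H'). Output: "H"
Token 2: literal('R'). Output: "HR"
Token 3: backref(off=2, len=3) (overlapping!). Copied 'HRH' from pos 0. Output: "HRHRH"
Token 4: literal('G'). Output: "HRHRHG"
Token 5: literal('C'). Output: "HRHRHGC"
Token 6: literal('U'). Output: "HRHRHGCU"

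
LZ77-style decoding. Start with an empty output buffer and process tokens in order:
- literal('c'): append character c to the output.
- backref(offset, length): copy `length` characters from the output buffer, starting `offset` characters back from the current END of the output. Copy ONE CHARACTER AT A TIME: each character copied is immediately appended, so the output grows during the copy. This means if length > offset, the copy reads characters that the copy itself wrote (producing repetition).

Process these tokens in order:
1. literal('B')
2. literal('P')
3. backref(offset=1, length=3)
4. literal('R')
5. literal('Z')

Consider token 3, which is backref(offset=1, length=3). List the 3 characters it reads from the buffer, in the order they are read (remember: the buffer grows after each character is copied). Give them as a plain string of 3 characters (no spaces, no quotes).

Token 1: literal('B'). Output: "B"
Token 2: literal('P'). Output: "BP"
Token 3: backref(off=1, len=3). Buffer before: "BP" (len 2)
  byte 1: read out[1]='P', append. Buffer now: "BPP"
  byte 2: read out[2]='P', append. Buffer now: "BPPP"
  byte 3: read out[3]='P', append. Buffer now: "BPPPP"

Answer: PPP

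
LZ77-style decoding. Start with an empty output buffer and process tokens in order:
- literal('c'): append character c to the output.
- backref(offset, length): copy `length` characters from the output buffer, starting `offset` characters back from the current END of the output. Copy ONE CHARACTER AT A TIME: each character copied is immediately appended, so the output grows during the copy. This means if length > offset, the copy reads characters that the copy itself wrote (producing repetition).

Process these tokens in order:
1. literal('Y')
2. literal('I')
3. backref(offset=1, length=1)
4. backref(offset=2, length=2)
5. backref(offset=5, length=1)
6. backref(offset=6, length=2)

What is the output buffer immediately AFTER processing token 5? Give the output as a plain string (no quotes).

Token 1: literal('Y'). Output: "Y"
Token 2: literal('I'). Output: "YI"
Token 3: backref(off=1, len=1). Copied 'I' from pos 1. Output: "YII"
Token 4: backref(off=2, len=2). Copied 'II' from pos 1. Output: "YIIII"
Token 5: backref(off=5, len=1). Copied 'Y' from pos 0. Output: "YIIIIY"

Answer: YIIIIY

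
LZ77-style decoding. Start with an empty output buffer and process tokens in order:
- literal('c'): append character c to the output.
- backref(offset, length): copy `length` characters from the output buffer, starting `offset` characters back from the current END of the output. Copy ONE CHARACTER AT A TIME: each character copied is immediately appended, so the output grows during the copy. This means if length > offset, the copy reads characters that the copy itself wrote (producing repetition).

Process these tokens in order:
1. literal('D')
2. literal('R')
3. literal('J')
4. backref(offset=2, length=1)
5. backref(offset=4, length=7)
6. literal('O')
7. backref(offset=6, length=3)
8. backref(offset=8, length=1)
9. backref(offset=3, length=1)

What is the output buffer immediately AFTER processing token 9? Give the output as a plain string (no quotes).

Token 1: literal('D'). Output: "D"
Token 2: literal('R'). Output: "DR"
Token 3: literal('J'). Output: "DRJ"
Token 4: backref(off=2, len=1). Copied 'R' from pos 1. Output: "DRJR"
Token 5: backref(off=4, len=7) (overlapping!). Copied 'DRJRDRJ' from pos 0. Output: "DRJRDRJRDRJ"
Token 6: literal('O'). Output: "DRJRDRJRDRJO"
Token 7: backref(off=6, len=3). Copied 'JRD' from pos 6. Output: "DRJRDRJRDRJOJRD"
Token 8: backref(off=8, len=1). Copied 'R' from pos 7. Output: "DRJRDRJRDRJOJRDR"
Token 9: backref(off=3, len=1). Copied 'R' from pos 13. Output: "DRJRDRJRDRJOJRDRR"

Answer: DRJRDRJRDRJOJRDRR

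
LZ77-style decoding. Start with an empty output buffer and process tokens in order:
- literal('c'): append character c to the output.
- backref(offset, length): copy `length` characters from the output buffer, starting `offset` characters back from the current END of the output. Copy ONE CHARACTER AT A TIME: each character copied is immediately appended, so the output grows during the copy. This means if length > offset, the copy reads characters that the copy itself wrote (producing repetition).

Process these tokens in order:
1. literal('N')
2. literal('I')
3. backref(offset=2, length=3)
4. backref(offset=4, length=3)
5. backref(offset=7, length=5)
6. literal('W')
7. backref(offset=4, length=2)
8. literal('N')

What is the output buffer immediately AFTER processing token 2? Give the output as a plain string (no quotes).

Token 1: literal('N'). Output: "N"
Token 2: literal('I'). Output: "NI"

Answer: NI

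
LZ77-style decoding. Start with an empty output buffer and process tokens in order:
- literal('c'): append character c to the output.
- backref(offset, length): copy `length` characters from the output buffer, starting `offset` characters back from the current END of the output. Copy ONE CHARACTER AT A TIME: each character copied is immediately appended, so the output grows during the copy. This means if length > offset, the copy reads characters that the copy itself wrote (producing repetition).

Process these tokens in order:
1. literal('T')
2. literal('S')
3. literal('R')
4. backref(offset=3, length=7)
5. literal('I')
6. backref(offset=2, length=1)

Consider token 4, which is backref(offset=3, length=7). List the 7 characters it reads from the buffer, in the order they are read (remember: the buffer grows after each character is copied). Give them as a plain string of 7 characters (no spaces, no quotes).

Answer: TSRTSRT

Derivation:
Token 1: literal('T'). Output: "T"
Token 2: literal('S'). Output: "TS"
Token 3: literal('R'). Output: "TSR"
Token 4: backref(off=3, len=7). Buffer before: "TSR" (len 3)
  byte 1: read out[0]='T', append. Buffer now: "TSRT"
  byte 2: read out[1]='S', append. Buffer now: "TSRTS"
  byte 3: read out[2]='R', append. Buffer now: "TSRTSR"
  byte 4: read out[3]='T', append. Buffer now: "TSRTSRT"
  byte 5: read out[4]='S', append. Buffer now: "TSRTSRTS"
  byte 6: read out[5]='R', append. Buffer now: "TSRTSRTSR"
  byte 7: read out[6]='T', append. Buffer now: "TSRTSRTSRT"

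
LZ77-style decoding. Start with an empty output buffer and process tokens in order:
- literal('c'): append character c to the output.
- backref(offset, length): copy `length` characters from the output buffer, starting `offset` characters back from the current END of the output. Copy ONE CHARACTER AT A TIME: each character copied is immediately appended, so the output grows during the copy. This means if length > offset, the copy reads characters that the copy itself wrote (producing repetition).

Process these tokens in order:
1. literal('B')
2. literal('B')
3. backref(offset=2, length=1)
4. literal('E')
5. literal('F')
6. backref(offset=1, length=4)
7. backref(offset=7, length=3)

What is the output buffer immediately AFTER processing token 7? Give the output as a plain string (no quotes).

Answer: BBBEFFFFFBEF

Derivation:
Token 1: literal('B'). Output: "B"
Token 2: literal('B'). Output: "BB"
Token 3: backref(off=2, len=1). Copied 'B' from pos 0. Output: "BBB"
Token 4: literal('E'). Output: "BBBE"
Token 5: literal('F'). Output: "BBBEF"
Token 6: backref(off=1, len=4) (overlapping!). Copied 'FFFF' from pos 4. Output: "BBBEFFFFF"
Token 7: backref(off=7, len=3). Copied 'BEF' from pos 2. Output: "BBBEFFFFFBEF"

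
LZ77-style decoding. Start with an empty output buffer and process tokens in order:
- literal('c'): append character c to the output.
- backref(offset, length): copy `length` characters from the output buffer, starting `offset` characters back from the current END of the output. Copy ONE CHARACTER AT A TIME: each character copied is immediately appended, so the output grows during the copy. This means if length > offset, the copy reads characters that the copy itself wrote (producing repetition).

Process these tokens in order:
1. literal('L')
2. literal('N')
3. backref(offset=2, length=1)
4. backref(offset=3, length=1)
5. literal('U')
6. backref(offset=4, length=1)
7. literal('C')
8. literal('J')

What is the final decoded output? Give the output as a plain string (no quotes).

Answer: LNLLUNCJ

Derivation:
Token 1: literal('L'). Output: "L"
Token 2: literal('N'). Output: "LN"
Token 3: backref(off=2, len=1). Copied 'L' from pos 0. Output: "LNL"
Token 4: backref(off=3, len=1). Copied 'L' from pos 0. Output: "LNLL"
Token 5: literal('U'). Output: "LNLLU"
Token 6: backref(off=4, len=1). Copied 'N' from pos 1. Output: "LNLLUN"
Token 7: literal('C'). Output: "LNLLUNC"
Token 8: literal('J'). Output: "LNLLUNCJ"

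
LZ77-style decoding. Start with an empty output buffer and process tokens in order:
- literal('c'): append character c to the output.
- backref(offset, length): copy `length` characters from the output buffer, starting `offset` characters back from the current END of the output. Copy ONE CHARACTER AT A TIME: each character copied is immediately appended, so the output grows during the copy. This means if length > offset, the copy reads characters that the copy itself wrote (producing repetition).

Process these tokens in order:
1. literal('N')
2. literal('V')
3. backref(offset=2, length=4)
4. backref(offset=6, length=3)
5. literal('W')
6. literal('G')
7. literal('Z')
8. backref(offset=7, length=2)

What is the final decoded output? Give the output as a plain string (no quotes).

Token 1: literal('N'). Output: "N"
Token 2: literal('V'). Output: "NV"
Token 3: backref(off=2, len=4) (overlapping!). Copied 'NVNV' from pos 0. Output: "NVNVNV"
Token 4: backref(off=6, len=3). Copied 'NVN' from pos 0. Output: "NVNVNVNVN"
Token 5: literal('W'). Output: "NVNVNVNVNW"
Token 6: literal('G'). Output: "NVNVNVNVNWG"
Token 7: literal('Z'). Output: "NVNVNVNVNWGZ"
Token 8: backref(off=7, len=2). Copied 'VN' from pos 5. Output: "NVNVNVNVNWGZVN"

Answer: NVNVNVNVNWGZVN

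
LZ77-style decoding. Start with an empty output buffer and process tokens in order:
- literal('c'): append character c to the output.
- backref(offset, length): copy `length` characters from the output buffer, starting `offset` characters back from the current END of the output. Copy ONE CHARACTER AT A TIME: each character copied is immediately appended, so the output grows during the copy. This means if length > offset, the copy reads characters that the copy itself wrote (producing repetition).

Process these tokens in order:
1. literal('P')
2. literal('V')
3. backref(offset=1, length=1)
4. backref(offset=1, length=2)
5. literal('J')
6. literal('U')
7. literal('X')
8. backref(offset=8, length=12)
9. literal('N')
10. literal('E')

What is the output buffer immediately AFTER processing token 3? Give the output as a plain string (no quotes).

Answer: PVV

Derivation:
Token 1: literal('P'). Output: "P"
Token 2: literal('V'). Output: "PV"
Token 3: backref(off=1, len=1). Copied 'V' from pos 1. Output: "PVV"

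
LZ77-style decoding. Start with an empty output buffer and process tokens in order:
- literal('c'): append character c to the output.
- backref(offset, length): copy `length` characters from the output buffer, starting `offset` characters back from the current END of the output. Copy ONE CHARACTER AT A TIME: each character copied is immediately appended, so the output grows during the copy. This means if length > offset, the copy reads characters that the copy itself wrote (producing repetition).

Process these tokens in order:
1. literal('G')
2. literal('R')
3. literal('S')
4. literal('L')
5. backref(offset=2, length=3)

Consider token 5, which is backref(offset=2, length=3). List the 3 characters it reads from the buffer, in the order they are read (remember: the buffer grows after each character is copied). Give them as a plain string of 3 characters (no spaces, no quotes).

Token 1: literal('G'). Output: "G"
Token 2: literal('R'). Output: "GR"
Token 3: literal('S'). Output: "GRS"
Token 4: literal('L'). Output: "GRSL"
Token 5: backref(off=2, len=3). Buffer before: "GRSL" (len 4)
  byte 1: read out[2]='S', append. Buffer now: "GRSLS"
  byte 2: read out[3]='L', append. Buffer now: "GRSLSL"
  byte 3: read out[4]='S', append. Buffer now: "GRSLSLS"

Answer: SLS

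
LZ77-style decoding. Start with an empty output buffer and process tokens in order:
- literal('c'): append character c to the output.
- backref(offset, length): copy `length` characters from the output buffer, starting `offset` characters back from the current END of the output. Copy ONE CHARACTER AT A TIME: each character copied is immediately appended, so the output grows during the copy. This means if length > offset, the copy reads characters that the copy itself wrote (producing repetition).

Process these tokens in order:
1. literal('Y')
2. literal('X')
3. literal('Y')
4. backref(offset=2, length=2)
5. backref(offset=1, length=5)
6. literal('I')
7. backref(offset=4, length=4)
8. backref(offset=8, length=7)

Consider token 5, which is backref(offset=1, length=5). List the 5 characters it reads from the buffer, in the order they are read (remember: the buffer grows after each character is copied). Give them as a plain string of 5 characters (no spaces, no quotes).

Token 1: literal('Y'). Output: "Y"
Token 2: literal('X'). Output: "YX"
Token 3: literal('Y'). Output: "YXY"
Token 4: backref(off=2, len=2). Copied 'XY' from pos 1. Output: "YXYXY"
Token 5: backref(off=1, len=5). Buffer before: "YXYXY" (len 5)
  byte 1: read out[4]='Y', append. Buffer now: "YXYXYY"
  byte 2: read out[5]='Y', append. Buffer now: "YXYXYYY"
  byte 3: read out[6]='Y', append. Buffer now: "YXYXYYYY"
  byte 4: read out[7]='Y', append. Buffer now: "YXYXYYYYY"
  byte 5: read out[8]='Y', append. Buffer now: "YXYXYYYYYY"

Answer: YYYYY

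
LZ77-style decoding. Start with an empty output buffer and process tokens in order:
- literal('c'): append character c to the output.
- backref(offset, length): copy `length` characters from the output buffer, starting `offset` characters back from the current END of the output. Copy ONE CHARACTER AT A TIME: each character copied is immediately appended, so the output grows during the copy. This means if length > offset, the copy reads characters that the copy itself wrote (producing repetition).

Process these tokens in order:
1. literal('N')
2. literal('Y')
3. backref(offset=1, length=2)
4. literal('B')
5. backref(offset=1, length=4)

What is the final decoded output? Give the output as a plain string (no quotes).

Answer: NYYYBBBBB

Derivation:
Token 1: literal('N'). Output: "N"
Token 2: literal('Y'). Output: "NY"
Token 3: backref(off=1, len=2) (overlapping!). Copied 'YY' from pos 1. Output: "NYYY"
Token 4: literal('B'). Output: "NYYYB"
Token 5: backref(off=1, len=4) (overlapping!). Copied 'BBBB' from pos 4. Output: "NYYYBBBBB"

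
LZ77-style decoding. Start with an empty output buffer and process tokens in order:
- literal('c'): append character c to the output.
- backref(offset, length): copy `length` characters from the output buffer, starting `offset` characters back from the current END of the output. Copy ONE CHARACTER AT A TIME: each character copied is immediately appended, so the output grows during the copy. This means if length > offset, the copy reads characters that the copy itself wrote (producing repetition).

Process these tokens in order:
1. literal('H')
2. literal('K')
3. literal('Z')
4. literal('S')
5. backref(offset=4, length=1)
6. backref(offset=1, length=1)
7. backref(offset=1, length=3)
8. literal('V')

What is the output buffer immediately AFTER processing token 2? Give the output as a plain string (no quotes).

Token 1: literal('H'). Output: "H"
Token 2: literal('K'). Output: "HK"

Answer: HK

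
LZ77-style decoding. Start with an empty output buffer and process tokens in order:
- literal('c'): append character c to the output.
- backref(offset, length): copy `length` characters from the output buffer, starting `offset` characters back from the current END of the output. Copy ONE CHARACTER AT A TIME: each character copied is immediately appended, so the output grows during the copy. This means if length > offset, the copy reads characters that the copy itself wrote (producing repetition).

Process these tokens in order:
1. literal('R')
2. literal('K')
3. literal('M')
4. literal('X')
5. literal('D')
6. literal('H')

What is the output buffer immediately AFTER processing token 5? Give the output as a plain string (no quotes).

Token 1: literal('R'). Output: "R"
Token 2: literal('K'). Output: "RK"
Token 3: literal('M'). Output: "RKM"
Token 4: literal('X'). Output: "RKMX"
Token 5: literal('D'). Output: "RKMXD"

Answer: RKMXD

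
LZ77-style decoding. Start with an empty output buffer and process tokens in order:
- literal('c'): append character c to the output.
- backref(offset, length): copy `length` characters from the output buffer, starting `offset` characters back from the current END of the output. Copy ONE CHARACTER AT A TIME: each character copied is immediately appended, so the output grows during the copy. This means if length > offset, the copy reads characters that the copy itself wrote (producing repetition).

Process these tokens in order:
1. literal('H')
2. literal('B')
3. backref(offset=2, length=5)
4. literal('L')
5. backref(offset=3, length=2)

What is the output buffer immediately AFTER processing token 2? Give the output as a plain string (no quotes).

Token 1: literal('H'). Output: "H"
Token 2: literal('B'). Output: "HB"

Answer: HB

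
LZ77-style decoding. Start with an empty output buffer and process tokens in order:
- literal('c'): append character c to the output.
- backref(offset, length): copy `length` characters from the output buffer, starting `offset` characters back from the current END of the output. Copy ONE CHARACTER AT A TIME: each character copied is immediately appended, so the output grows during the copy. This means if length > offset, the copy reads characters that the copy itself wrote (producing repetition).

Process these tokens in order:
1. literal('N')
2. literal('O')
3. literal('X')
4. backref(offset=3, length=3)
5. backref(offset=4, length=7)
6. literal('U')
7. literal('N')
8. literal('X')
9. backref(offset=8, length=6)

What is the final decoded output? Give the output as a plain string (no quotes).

Answer: NOXNOXXNOXXNOUNXOXXNOU

Derivation:
Token 1: literal('N'). Output: "N"
Token 2: literal('O'). Output: "NO"
Token 3: literal('X'). Output: "NOX"
Token 4: backref(off=3, len=3). Copied 'NOX' from pos 0. Output: "NOXNOX"
Token 5: backref(off=4, len=7) (overlapping!). Copied 'XNOXXNO' from pos 2. Output: "NOXNOXXNOXXNO"
Token 6: literal('U'). Output: "NOXNOXXNOXXNOU"
Token 7: literal('N'). Output: "NOXNOXXNOXXNOUN"
Token 8: literal('X'). Output: "NOXNOXXNOXXNOUNX"
Token 9: backref(off=8, len=6). Copied 'OXXNOU' from pos 8. Output: "NOXNOXXNOXXNOUNXOXXNOU"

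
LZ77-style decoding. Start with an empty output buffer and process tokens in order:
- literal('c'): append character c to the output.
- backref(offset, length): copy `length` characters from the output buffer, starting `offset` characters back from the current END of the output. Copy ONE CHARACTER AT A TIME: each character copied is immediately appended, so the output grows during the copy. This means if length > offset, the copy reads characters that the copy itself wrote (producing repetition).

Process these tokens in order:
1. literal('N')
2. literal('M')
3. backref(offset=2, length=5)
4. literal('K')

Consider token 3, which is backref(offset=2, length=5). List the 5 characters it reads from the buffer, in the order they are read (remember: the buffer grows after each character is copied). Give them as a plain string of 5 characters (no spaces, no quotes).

Answer: NMNMN

Derivation:
Token 1: literal('N'). Output: "N"
Token 2: literal('M'). Output: "NM"
Token 3: backref(off=2, len=5). Buffer before: "NM" (len 2)
  byte 1: read out[0]='N', append. Buffer now: "NMN"
  byte 2: read out[1]='M', append. Buffer now: "NMNM"
  byte 3: read out[2]='N', append. Buffer now: "NMNMN"
  byte 4: read out[3]='M', append. Buffer now: "NMNMNM"
  byte 5: read out[4]='N', append. Buffer now: "NMNMNMN"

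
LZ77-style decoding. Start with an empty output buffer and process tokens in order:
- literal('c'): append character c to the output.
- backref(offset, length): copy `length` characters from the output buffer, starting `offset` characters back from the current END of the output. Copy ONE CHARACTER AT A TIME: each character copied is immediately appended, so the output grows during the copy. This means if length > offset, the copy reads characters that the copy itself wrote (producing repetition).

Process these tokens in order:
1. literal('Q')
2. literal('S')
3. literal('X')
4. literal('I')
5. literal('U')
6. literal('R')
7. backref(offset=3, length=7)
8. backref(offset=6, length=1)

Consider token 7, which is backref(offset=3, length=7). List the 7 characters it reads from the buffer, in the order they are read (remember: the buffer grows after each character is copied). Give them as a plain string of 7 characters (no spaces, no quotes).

Token 1: literal('Q'). Output: "Q"
Token 2: literal('S'). Output: "QS"
Token 3: literal('X'). Output: "QSX"
Token 4: literal('I'). Output: "QSXI"
Token 5: literal('U'). Output: "QSXIU"
Token 6: literal('R'). Output: "QSXIUR"
Token 7: backref(off=3, len=7). Buffer before: "QSXIUR" (len 6)
  byte 1: read out[3]='I', append. Buffer now: "QSXIURI"
  byte 2: read out[4]='U', append. Buffer now: "QSXIURIU"
  byte 3: read out[5]='R', append. Buffer now: "QSXIURIUR"
  byte 4: read out[6]='I', append. Buffer now: "QSXIURIURI"
  byte 5: read out[7]='U', append. Buffer now: "QSXIURIURIU"
  byte 6: read out[8]='R', append. Buffer now: "QSXIURIURIUR"
  byte 7: read out[9]='I', append. Buffer now: "QSXIURIURIURI"

Answer: IURIURI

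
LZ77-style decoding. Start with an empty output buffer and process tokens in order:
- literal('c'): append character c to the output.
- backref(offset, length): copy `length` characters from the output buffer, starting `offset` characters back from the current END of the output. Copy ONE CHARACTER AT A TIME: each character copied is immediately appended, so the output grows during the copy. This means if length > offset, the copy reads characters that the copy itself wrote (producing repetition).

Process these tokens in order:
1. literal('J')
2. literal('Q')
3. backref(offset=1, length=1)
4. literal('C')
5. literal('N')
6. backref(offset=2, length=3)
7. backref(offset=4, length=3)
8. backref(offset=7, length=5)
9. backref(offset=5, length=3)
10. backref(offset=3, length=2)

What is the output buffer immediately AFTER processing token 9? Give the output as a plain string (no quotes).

Answer: JQQCNCNCNCNNCNCNNCN

Derivation:
Token 1: literal('J'). Output: "J"
Token 2: literal('Q'). Output: "JQ"
Token 3: backref(off=1, len=1). Copied 'Q' from pos 1. Output: "JQQ"
Token 4: literal('C'). Output: "JQQC"
Token 5: literal('N'). Output: "JQQCN"
Token 6: backref(off=2, len=3) (overlapping!). Copied 'CNC' from pos 3. Output: "JQQCNCNC"
Token 7: backref(off=4, len=3). Copied 'NCN' from pos 4. Output: "JQQCNCNCNCN"
Token 8: backref(off=7, len=5). Copied 'NCNCN' from pos 4. Output: "JQQCNCNCNCNNCNCN"
Token 9: backref(off=5, len=3). Copied 'NCN' from pos 11. Output: "JQQCNCNCNCNNCNCNNCN"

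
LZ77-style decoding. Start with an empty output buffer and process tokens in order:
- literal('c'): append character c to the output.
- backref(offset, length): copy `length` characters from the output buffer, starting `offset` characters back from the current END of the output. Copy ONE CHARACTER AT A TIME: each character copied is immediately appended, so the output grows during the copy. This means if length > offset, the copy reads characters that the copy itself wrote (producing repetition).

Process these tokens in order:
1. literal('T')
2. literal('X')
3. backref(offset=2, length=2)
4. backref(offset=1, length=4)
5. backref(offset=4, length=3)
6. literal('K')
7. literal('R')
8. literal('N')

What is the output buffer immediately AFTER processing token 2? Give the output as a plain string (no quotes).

Answer: TX

Derivation:
Token 1: literal('T'). Output: "T"
Token 2: literal('X'). Output: "TX"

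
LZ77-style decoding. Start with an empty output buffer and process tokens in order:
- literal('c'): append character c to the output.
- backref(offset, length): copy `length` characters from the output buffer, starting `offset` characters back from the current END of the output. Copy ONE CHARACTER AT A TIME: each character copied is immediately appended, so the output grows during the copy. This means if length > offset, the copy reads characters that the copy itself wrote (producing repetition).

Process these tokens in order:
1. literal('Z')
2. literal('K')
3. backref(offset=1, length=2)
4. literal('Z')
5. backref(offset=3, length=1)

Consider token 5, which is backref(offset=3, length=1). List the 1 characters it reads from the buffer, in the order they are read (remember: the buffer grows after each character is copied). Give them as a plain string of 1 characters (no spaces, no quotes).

Token 1: literal('Z'). Output: "Z"
Token 2: literal('K'). Output: "ZK"
Token 3: backref(off=1, len=2) (overlapping!). Copied 'KK' from pos 1. Output: "ZKKK"
Token 4: literal('Z'). Output: "ZKKKZ"
Token 5: backref(off=3, len=1). Buffer before: "ZKKKZ" (len 5)
  byte 1: read out[2]='K', append. Buffer now: "ZKKKZK"

Answer: K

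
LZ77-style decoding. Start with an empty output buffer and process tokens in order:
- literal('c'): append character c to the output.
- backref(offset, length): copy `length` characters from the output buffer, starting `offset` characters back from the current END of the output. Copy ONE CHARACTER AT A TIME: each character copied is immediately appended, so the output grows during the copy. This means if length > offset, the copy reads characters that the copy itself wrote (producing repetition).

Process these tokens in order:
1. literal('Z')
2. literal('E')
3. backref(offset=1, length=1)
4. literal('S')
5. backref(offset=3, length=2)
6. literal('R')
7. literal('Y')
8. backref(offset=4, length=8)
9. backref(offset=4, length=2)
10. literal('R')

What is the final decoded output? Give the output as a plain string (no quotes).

Token 1: literal('Z'). Output: "Z"
Token 2: literal('E'). Output: "ZE"
Token 3: backref(off=1, len=1). Copied 'E' from pos 1. Output: "ZEE"
Token 4: literal('S'). Output: "ZEES"
Token 5: backref(off=3, len=2). Copied 'EE' from pos 1. Output: "ZEESEE"
Token 6: literal('R'). Output: "ZEESEER"
Token 7: literal('Y'). Output: "ZEESEERY"
Token 8: backref(off=4, len=8) (overlapping!). Copied 'EERYEERY' from pos 4. Output: "ZEESEERYEERYEERY"
Token 9: backref(off=4, len=2). Copied 'EE' from pos 12. Output: "ZEESEERYEERYEERYEE"
Token 10: literal('R'). Output: "ZEESEERYEERYEERYEER"

Answer: ZEESEERYEERYEERYEER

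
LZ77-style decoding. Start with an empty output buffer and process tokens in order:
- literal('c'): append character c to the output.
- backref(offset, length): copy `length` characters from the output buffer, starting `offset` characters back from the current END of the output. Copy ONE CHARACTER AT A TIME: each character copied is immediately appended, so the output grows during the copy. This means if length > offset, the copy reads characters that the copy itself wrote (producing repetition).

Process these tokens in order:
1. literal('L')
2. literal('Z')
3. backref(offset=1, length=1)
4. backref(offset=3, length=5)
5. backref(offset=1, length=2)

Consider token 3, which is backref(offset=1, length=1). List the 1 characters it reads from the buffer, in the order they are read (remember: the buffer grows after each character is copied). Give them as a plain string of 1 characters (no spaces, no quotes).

Token 1: literal('L'). Output: "L"
Token 2: literal('Z'). Output: "LZ"
Token 3: backref(off=1, len=1). Buffer before: "LZ" (len 2)
  byte 1: read out[1]='Z', append. Buffer now: "LZZ"

Answer: Z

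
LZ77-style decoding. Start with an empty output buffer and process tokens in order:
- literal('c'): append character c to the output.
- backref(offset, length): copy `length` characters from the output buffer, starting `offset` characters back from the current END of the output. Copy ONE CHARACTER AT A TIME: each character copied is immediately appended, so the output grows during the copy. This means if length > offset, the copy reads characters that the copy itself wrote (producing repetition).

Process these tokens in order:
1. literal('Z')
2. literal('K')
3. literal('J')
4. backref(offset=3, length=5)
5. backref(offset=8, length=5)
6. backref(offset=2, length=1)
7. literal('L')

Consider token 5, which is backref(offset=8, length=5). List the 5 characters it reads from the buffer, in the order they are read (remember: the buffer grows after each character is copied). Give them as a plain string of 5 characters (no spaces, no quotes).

Token 1: literal('Z'). Output: "Z"
Token 2: literal('K'). Output: "ZK"
Token 3: literal('J'). Output: "ZKJ"
Token 4: backref(off=3, len=5) (overlapping!). Copied 'ZKJZK' from pos 0. Output: "ZKJZKJZK"
Token 5: backref(off=8, len=5). Buffer before: "ZKJZKJZK" (len 8)
  byte 1: read out[0]='Z', append. Buffer now: "ZKJZKJZKZ"
  byte 2: read out[1]='K', append. Buffer now: "ZKJZKJZKZK"
  byte 3: read out[2]='J', append. Buffer now: "ZKJZKJZKZKJ"
  byte 4: read out[3]='Z', append. Buffer now: "ZKJZKJZKZKJZ"
  byte 5: read out[4]='K', append. Buffer now: "ZKJZKJZKZKJZK"

Answer: ZKJZK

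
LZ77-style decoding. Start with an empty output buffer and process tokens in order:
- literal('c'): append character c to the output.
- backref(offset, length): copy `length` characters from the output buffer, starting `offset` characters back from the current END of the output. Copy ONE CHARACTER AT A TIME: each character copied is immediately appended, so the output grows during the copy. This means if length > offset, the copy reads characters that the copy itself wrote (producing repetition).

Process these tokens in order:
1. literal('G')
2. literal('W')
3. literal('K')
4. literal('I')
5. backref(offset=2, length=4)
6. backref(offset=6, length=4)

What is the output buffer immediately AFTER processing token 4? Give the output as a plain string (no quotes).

Answer: GWKI

Derivation:
Token 1: literal('G'). Output: "G"
Token 2: literal('W'). Output: "GW"
Token 3: literal('K'). Output: "GWK"
Token 4: literal('I'). Output: "GWKI"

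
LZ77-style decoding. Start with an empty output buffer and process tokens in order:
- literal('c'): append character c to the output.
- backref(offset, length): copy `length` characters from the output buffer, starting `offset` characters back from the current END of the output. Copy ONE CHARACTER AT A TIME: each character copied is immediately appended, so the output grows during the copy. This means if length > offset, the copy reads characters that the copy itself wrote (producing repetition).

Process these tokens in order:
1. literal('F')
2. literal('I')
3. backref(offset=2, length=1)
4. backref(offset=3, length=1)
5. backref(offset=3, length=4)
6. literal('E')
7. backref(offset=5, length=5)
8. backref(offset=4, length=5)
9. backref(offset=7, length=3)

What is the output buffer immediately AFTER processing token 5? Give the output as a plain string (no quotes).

Token 1: literal('F'). Output: "F"
Token 2: literal('I'). Output: "FI"
Token 3: backref(off=2, len=1). Copied 'F' from pos 0. Output: "FIF"
Token 4: backref(off=3, len=1). Copied 'F' from pos 0. Output: "FIFF"
Token 5: backref(off=3, len=4) (overlapping!). Copied 'IFFI' from pos 1. Output: "FIFFIFFI"

Answer: FIFFIFFI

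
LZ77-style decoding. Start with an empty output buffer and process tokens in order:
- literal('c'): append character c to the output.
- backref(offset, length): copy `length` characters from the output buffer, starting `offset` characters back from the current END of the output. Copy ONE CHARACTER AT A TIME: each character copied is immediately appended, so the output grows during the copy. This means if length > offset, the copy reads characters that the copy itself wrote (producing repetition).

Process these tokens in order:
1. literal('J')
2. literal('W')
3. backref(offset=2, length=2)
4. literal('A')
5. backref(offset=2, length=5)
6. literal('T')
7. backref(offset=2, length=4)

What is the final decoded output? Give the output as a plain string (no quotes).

Token 1: literal('J'). Output: "J"
Token 2: literal('W'). Output: "JW"
Token 3: backref(off=2, len=2). Copied 'JW' from pos 0. Output: "JWJW"
Token 4: literal('A'). Output: "JWJWA"
Token 5: backref(off=2, len=5) (overlapping!). Copied 'WAWAW' from pos 3. Output: "JWJWAWAWAW"
Token 6: literal('T'). Output: "JWJWAWAWAWT"
Token 7: backref(off=2, len=4) (overlapping!). Copied 'WTWT' from pos 9. Output: "JWJWAWAWAWTWTWT"

Answer: JWJWAWAWAWTWTWT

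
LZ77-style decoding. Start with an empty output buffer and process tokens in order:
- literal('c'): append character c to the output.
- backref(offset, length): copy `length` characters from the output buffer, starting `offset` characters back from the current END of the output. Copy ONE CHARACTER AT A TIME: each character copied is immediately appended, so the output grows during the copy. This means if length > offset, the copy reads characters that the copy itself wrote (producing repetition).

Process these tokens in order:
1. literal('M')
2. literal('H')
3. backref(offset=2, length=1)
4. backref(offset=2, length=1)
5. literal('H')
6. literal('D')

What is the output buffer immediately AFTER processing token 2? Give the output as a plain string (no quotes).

Token 1: literal('M'). Output: "M"
Token 2: literal('H'). Output: "MH"

Answer: MH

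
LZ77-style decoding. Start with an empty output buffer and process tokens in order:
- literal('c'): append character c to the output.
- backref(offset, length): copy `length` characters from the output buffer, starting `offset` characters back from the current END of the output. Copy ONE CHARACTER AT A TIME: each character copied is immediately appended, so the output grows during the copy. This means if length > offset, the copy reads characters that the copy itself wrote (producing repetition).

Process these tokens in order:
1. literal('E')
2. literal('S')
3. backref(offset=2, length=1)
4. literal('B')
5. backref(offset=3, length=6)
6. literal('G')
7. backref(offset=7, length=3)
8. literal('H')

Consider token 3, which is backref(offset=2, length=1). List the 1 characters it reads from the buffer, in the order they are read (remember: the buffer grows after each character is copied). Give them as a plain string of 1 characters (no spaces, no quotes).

Token 1: literal('E'). Output: "E"
Token 2: literal('S'). Output: "ES"
Token 3: backref(off=2, len=1). Buffer before: "ES" (len 2)
  byte 1: read out[0]='E', append. Buffer now: "ESE"

Answer: E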